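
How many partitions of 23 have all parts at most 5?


Using the generating function (1-x)^(-1)(1-x^2)^(-1)...(1-x^5)^(-1),
the coefficient of x^23 counts these restricted partitions.
Result = 291

291


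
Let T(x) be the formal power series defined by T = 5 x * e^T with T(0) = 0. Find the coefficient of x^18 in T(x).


Apply the Lagrange inversion formula: if T = 5 x * phi(T) with phi(t) = e^t, then
[x^n] T = 5^n * (1/n) [t^(n-1)] phi(t)^n = 5^n * (1/n) [t^(n-1)] e^(n t) = 5^n * (1/n) * n^(n-1) / (n-1)! = 5^n * n^(n-1) / n!.
When c = 1 this is the Cayley count of rooted labeled trees on n vertices, divided by n!.
For n = 18: 5^18 * 18^17 / 18! = 3814697265625 * 2185911559738696531968/6402373705728000 = 155143177998596191406250/119119.

155143177998596191406250/119119


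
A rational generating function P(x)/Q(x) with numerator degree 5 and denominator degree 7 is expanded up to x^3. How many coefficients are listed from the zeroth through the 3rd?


Expanding up to x^3 gives the coefficients for x^0, x^1, ..., x^3.
That is 3 + 1 = 4 coefficients in total.

4


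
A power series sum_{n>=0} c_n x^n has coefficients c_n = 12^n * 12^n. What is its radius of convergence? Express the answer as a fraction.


By the root test (Cauchy-Hadamard), the radius is R = 1 / limsup_n |c_n|^(1/n).
Here |c_n|^(1/n) = (12^n * 12^n)^(1/n) = 12 * 12 = 144 for all n.
So R = 1/144 = 1/144.

1/144


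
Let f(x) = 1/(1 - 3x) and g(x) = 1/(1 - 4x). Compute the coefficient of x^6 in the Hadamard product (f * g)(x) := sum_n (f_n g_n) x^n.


f has coefficients f_k = 3^k and g has coefficients g_k = 4^k, so the Hadamard product has coefficient (f*g)_k = 3^k * 4^k = 12^k.
For k = 6: 12^6 = 2985984.

2985984


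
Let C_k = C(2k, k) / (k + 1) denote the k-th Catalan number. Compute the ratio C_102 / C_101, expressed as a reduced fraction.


Using C_k = (2k)! / (k! (k+1)!), the ratio C_{k+1}/C_k simplifies to
C_{k+1}/C_k = [(2k+2)! / ((k+1)! (k+2)!)] * [k! (k+1)! / (2k)!]
 = (2k+2)(2k+1) / ((k+1)(k+2)) = 2(2k+1) / (k+2).
For k = 101: 2(2*101 + 1) / (101 + 2) = 406/103 = 406/103.

406/103


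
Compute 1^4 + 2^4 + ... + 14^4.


This power sum has a closed form given by Faulhaber's formula
sum_{k=1}^{m} k^p = (1 / (p + 1)) * sum_{j=0}^{p} C(p + 1, j) B_j m^(p + 1 - j),
but for small m direct computation is fastest:
1 + 16 + 81 + 256 + 625 + 1296 + 2401 + 4096 + 6561 + 10000 + 14641 + 20736 + 28561 + 38416 = 127687.

127687


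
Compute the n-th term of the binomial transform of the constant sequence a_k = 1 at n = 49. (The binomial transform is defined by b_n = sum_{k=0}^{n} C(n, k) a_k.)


With a_k = 1 for all k, b_n = sum_{k=0}^{n} C(n, k) = 2^n by the binomial theorem.
For n = 49: 2^49 = 562949953421312.

562949953421312


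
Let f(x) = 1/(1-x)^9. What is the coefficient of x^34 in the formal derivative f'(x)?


Differentiate: d/dx [ 1/(1-x)^r ] = r / (1-x)^(r+1).
Here r = 9, so f'(x) = 9 / (1-x)^10.
The expansion of 1/(1-x)^(r+1) has coefficient of x^n equal to C(n+r, r).
So the coefficient of x^34 in f'(x) is
9 * C(43, 9) = 9 * 563921995 = 5075297955

5075297955


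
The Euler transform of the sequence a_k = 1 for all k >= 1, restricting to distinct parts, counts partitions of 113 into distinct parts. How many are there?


Partitions of 113 into distinct parts can be computed via generating function.
Product (1+x)(1+x^2)(1+x^3)...
The coefficient of x^113 = 1274118

1274118


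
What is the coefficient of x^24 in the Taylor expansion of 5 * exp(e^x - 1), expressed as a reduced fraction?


exp(e^x - 1) = sum_{k>=0} Bell_k x^k / k!, where Bell_k is the k-th Bell number.
So the coefficient of x^24 is 5 * Bell_24 / 24!.
Computing: Bell_24 = 445958869294805289 and 24! = 620448401733239439360000, giving
5 * 445958869294805289/620448401733239439360000 = 148652956431601763/41363226782215962624000.

148652956431601763/41363226782215962624000


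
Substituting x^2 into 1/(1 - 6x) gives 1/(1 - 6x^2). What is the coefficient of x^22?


The coefficient of x^(2m) in 1/(1 - 6x^2) is 6^m.
With n = 22 = 2*11, the coefficient is 6^11 = 362797056.

362797056


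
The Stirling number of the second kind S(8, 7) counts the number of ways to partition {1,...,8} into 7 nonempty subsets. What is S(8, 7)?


Using the explicit formula S(n,k) = (1/k!) sum_{j=0}^{k} (-1)^(k-j) C(k,j) j^n:
S(8, 7) = 28
Equivalently, S(n,k) is n! times the coefficient of x^n in the EGF (e^x - 1)^k / k!.

28


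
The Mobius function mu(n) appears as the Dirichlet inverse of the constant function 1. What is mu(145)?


145 = 5 * 29 (all distinct primes).
mu(145) = (-1)^2 = 1

1


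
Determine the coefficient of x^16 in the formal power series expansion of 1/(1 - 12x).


The geometric series identity gives 1/(1 - c x) = sum_{k>=0} c^k x^k, so the coefficient of x^k is c^k.
Here c = 12 and k = 16.
Computing: 12^16 = 184884258895036416

184884258895036416


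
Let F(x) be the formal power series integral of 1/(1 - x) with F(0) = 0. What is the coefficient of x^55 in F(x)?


1/(1 - x) = sum_{k>=0} x^k. Integrating termwise and using F(0) = 0 gives
F(x) = sum_{k>=0} x^(k+1) / (k+1) = sum_{m>=1} x^m / m = -ln(1 - x).
So the coefficient of x^55 is 1/55 = 1/55.

1/55


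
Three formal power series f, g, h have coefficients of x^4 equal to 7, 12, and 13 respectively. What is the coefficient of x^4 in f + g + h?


Series addition is componentwise:
7 + 12 + 13
= 32

32


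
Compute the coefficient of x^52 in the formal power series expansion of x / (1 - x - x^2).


Let f(x) = sum_{k>=0} a_k x^k. Multiplying f(x) * (1 - x - x^2) = x and matching coefficients gives a_0 = 0, a_1 = 1, and a_k = a_{k-1} + a_{k-2} for k >= 2. These are the Fibonacci numbers F_k.
Iterating from F_0 = 0, F_1 = 1:
F_0=0, F_1=1, F_2=1, F_3=2, F_4=3, F_5=5, F_6=8, F_7=13, F_8=21, F_9=34, ...
F_52 = 32951280099.

32951280099


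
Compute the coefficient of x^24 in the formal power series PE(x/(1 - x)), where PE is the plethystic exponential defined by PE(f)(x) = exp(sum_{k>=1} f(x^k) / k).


For f(x) = x/(1 - x) we have
sum_{k>=1} f(x^k) / k = sum_{k>=1} (1/k) * x^k / (1 - x^k) = sum_{k, m >= 1} x^(k m) / k,
which after exponentiating simplifies to
PE(x/(1 - x)) = prod_{k>=1} 1 / (1 - x^k).
This is the generating function for the partition function p(n), so the coefficient of x^24 is p(24).
Computing p(24) by dynamic programming over parts 1, 2, ..., 24: p(24) = 1575.

1575


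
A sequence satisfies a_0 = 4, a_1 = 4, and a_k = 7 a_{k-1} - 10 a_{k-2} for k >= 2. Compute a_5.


The characteristic equation is t^2 - 7 t + 10 = 0, with roots r_1 = 5 and r_2 = 2 (so c_1 = r_1 + r_2, c_2 = -r_1 r_2 as required).
One can use the closed form a_n = A r_1^n + B r_2^n, but direct iteration is more reliable:
a_0 = 4, a_1 = 4, a_2 = -12, a_3 = -124, a_4 = -748, a_5 = -3996.
So a_5 = -3996.

-3996


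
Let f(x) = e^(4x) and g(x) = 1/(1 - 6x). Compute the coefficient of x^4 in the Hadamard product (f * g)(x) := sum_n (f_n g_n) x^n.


Expanding: f_k = 4^k/k! (from e^(4x)) and g_k = 6^k (from 1/(1 - 6x)). So the Hadamard coefficient (f * g)_k = 4^k 6^k / k! = (24)^k / k!.
For k = 4: 24^4/4! = 331776/24 = 13824.

13824


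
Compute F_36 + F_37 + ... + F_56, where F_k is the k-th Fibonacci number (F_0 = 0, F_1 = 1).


Use the identity sum_{k=0}^{N} F_k = F_{N+2} - 1 (which follows from F_{k+2} - F_{k+1} = F_k). Then
sum_{k=36}^{56} F_k = (F_{58} - 1) - (F_{37} - 1) = F_{58} - F_{37}.
Computing: F_{58} = 591286729879, F_{37} = 24157817, so
Sum = 591286729879 - 24157817 = 591262572062.

591262572062


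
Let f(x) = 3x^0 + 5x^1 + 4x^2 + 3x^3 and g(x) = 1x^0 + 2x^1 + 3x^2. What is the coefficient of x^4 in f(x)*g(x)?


Cauchy product at x^4:
4*3 + 3*2
= 18

18


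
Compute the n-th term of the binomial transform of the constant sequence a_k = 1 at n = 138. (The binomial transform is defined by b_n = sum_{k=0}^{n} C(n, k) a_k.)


With a_k = 1 for all k, b_n = sum_{k=0}^{n} C(n, k) = 2^n by the binomial theorem.
For n = 138: 2^138 = 348449143727040986586495598010130648530944.

348449143727040986586495598010130648530944


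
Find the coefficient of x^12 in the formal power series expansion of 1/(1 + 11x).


Write 1/(1 + c x) = 1/(1 - (-c) x) and apply the geometric-series identity
1/(1 - y) = sum_{k>=0} y^k to get 1/(1 + c x) = sum_{k>=0} (-c)^k x^k.
So the coefficient of x^k is (-c)^k = (-1)^k * c^k.
Here c = 11 and k = 12:
(-11)^12 = 1 * 3138428376721 = 3138428376721

3138428376721


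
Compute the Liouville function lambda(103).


The Liouville function is lambda(k) = (-1)^Omega(k), where Omega(k) counts the prime factors of k with multiplicity.
Factoring: 103 = 103, so Omega(103) = 1.
lambda(103) = (-1)^1 = -1.

-1


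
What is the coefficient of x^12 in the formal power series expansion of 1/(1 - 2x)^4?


The general identity 1/(1 - c x)^r = sum_{k>=0} c^k C(k + r - 1, r - 1) x^k follows by substituting y = c x into 1/(1 - y)^r = sum_{k>=0} C(k + r - 1, r - 1) y^k.
For c = 2, r = 4, k = 12:
2^12 * C(15, 3) = 4096 * 455 = 1863680.

1863680


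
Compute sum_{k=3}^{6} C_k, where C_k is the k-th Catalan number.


C_3 through C_6: 5, 14, 42, 132
Sum = 5 + 14 + 42 + 132
= 193

193


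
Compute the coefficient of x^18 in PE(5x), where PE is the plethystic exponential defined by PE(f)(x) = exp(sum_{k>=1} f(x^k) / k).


With f(x) = 5x, the exponent is sum_{k>=1} 5 x^k / k = 5 * (-ln(1 - x)). Exponentiating:
PE(5x) = exp(-5 ln(1 - x)) = 1/(1 - x)^5.
By the negative binomial expansion, [x^n] 1/(1 - x)^5 = C(n + 4, 4).
For n = 18: C(22, 4) = 7315.

7315


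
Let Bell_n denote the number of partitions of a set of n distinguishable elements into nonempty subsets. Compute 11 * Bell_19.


Bell_19 can be computed from the Bell triangle or from Dobinski's identity Bell_n = (1/e) * sum_{k>=0} k^n / k!.
Computing Bell_19 = 5832742205057.
Then 11 * 5832742205057 = 64160164255627.

64160164255627


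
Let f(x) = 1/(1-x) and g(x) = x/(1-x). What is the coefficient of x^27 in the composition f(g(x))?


First simplify the composition: f(g(x)) = 1/(1 - x/(1-x)) = (1-x)/((1-x) - x) = (1-x)/(1-2x).
Now extract the coefficient. Write (1-x)/(1-2x) = 1/(1-2x) - x/(1-2x).
The coefficient of x^n in 1/(1-2x) is 2^n, and in x/(1-2x) is 2^(n-1) (for n >= 1).
So the coefficient of x^27 is 2^27 - 2^26 = 134217728 - 67108864 = 67108864.

67108864


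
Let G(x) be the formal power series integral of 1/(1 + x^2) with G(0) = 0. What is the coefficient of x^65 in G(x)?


1/(1 + x^2) = sum_{j>=0} (-1)^j x^(2j). Integrating termwise with G(0) = 0:
G(x) = sum_{j>=0} (-1)^j x^(2j+1) / (2j+1) = arctan(x).
Only odd powers are nonzero. For x^65 write 65 = 2*32 + 1, giving
(-1)^32 / 65 = 1/65 = 1/65.

1/65


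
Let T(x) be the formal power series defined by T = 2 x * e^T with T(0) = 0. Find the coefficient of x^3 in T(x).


Apply the Lagrange inversion formula: if T = 2 x * phi(T) with phi(t) = e^t, then
[x^n] T = 2^n * (1/n) [t^(n-1)] phi(t)^n = 2^n * (1/n) [t^(n-1)] e^(n t) = 2^n * (1/n) * n^(n-1) / (n-1)! = 2^n * n^(n-1) / n!.
When c = 1 this is the Cayley count of rooted labeled trees on n vertices, divided by n!.
For n = 3: 2^3 * 3^2 / 3! = 8 * 9/6 = 12.

12


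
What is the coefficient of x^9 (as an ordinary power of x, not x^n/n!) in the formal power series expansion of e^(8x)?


The exponential series is e^y = sum_{k>=0} y^k / k!. Substituting y = 8x gives
e^(8x) = sum_{k>=0} 8^k x^k / k!.
So the coefficient of x^n is a^n/n! with a = 8, n = 9:
8^9 / 9! = 134217728/362880 = 1048576/2835

1048576/2835


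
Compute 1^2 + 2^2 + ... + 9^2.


This power sum has a closed form given by Faulhaber's formula
sum_{k=1}^{m} k^p = (1 / (p + 1)) * sum_{j=0}^{p} C(p + 1, j) B_j m^(p + 1 - j),
but for small m direct computation is fastest:
1 + 4 + 9 + 16 + 25 + 36 + 49 + 64 + 81 = 285.

285


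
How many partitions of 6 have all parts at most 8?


Using the generating function (1-x)^(-1)(1-x^2)^(-1)...(1-x^8)^(-1),
the coefficient of x^6 counts these restricted partitions.
Result = 11

11


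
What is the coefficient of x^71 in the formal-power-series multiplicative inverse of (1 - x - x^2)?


Let the inverse be f(x) = sum_{k>=0} a_k x^k. From f(x) * (1 - x - x^2) = 1 and matching coefficients:
 x^0: a_0 = 1.
 x^1: a_1 - a_0 = 0, so a_1 = 1.
 x^k (k >= 2): a_k - a_{k-1} - a_{k-2} = 0, i.e. a_k = a_{k-1} + a_{k-2}.
This is the Fibonacci-type recurrence shifted so that a_0 = a_1 = 1.
Iterating: a_0=1, a_1=1, a_2=2, a_3=3, a_4=5, a_5=8, a_6=13, a_7=21, a_8=34, a_9=55, ...
a_71 = 498454011879264.

498454011879264


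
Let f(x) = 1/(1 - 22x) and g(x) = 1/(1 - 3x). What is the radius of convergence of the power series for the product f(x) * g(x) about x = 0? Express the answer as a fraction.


The radius of 1/(1 - 22x) is 1/22 (nearest singularity at x = 1/22), and the radius of 1/(1 - 3x) is 1/3.
The product f(x)*g(x) = 1/((1 - 22x)(1 - 3x)) has singularities at both 1/22 and 1/3, so its radius of convergence is the distance to the nearest one:
min(1/22, 1/3) = 1/22.

1/22


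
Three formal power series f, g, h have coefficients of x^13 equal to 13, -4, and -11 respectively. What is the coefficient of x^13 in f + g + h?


Series addition is componentwise:
13 + -4 + -11
= -2

-2


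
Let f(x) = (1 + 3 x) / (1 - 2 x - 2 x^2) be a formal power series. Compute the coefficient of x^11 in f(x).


Write f(x) = sum_{k>=0} a_k x^k. Multiplying both sides by 1 - 2 x - 2 x^2 gives
(1 - 2 x - 2 x^2) sum_{k>=0} a_k x^k = 1 + 3 x.
Matching coefficients:
 x^0: a_0 = 1
 x^1: a_1 - 2 a_0 = 3  =>  a_1 = 2*1 + 3 = 5
 x^k (k >= 2): a_k = 2 a_{k-1} + 2 a_{k-2}.
Iterating: a_2 = 12, a_3 = 34, a_4 = 92, a_5 = 252, a_6 = 688, a_7 = 1880, a_8 = 5136, a_9 = 14032, a_10 = 38336, a_11 = 104736.
So the coefficient of x^11 is 104736.

104736


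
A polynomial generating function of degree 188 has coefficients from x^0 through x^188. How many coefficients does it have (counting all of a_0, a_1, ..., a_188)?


A polynomial of degree 188 takes the form a_0 + a_1 x + ... + a_188 x^188.
The number of coefficients is 188 + 1 = 189.

189


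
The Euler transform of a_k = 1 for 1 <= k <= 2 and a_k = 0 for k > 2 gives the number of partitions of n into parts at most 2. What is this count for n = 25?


Partitions of 25 into parts at most 2:
Using generating function (1-x)^(-1)(1-x^2)^(-1),
the coefficient of x^25 = 13

13


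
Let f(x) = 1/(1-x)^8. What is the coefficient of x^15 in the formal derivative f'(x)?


Differentiate: d/dx [ 1/(1-x)^r ] = r / (1-x)^(r+1).
Here r = 8, so f'(x) = 8 / (1-x)^9.
The expansion of 1/(1-x)^(r+1) has coefficient of x^n equal to C(n+r, r).
So the coefficient of x^15 in f'(x) is
8 * C(23, 8) = 8 * 490314 = 3922512

3922512


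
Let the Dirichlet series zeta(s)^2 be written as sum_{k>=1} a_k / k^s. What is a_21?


The Dirichlet convolution of the constant function 1 with itself gives (1 * 1)(k) = sum_{d | k} 1 = d(k), the number of positive divisors of k.
Since zeta(s) = sum_{k>=1} 1/k^s, we have zeta(s)^2 = sum_{k>=1} d(k)/k^s, so a_k = d(k).
For k = 21: the divisors are 1, 3, 7, 21.
Count = 4.

4


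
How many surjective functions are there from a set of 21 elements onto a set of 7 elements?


By inclusion-exclusion on which target elements are missed, the number of surjections from an n-set onto a k-set is
surj(n, k) = sum_{j=0}^{k} (-1)^j C(k, j) (k - j)^n.
Equivalently surj(n, k) = k! * S(n, k), where S(n, k) is the Stirling number of the second kind.
For n = 21, k = 7:
S(21, 7) = 82310957214948, so
surj = 7! * 82310957214948 = 5040 * 82310957214948 = 414847224363337920.

414847224363337920


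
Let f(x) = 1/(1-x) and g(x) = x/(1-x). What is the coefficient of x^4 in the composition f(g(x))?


First simplify the composition: f(g(x)) = 1/(1 - x/(1-x)) = (1-x)/((1-x) - x) = (1-x)/(1-2x).
Now extract the coefficient. Write (1-x)/(1-2x) = 1/(1-2x) - x/(1-2x).
The coefficient of x^n in 1/(1-2x) is 2^n, and in x/(1-2x) is 2^(n-1) (for n >= 1).
So the coefficient of x^4 is 2^4 - 2^3 = 16 - 8 = 8.

8


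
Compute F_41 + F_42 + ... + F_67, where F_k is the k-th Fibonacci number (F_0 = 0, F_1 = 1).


Use the identity sum_{k=0}^{N} F_k = F_{N+2} - 1 (which follows from F_{k+2} - F_{k+1} = F_k). Then
sum_{k=41}^{67} F_k = (F_{69} - 1) - (F_{42} - 1) = F_{69} - F_{42}.
Computing: F_{69} = 117669030460994, F_{42} = 267914296, so
Sum = 117669030460994 - 267914296 = 117668762546698.

117668762546698


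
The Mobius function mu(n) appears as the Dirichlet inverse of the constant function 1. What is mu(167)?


167 = 167 (all distinct primes).
mu(167) = (-1)^1 = -1

-1


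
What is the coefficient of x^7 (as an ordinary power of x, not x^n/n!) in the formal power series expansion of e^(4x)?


The exponential series is e^y = sum_{k>=0} y^k / k!. Substituting y = 4x gives
e^(4x) = sum_{k>=0} 4^k x^k / k!.
So the coefficient of x^n is a^n/n! with a = 4, n = 7:
4^7 / 7! = 16384/5040 = 1024/315

1024/315


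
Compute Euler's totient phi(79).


phi(n) counts integers in [1, n] coprime to n. Using the multiplicative formula phi(n) = n * prod_{p | n} (1 - 1/p):
79 = 79, so
phi(79) = 79 * (1 - 1/79) = 78.

78


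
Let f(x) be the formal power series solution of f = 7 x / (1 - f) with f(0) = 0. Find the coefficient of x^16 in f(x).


Apply Lagrange inversion: f = 7 x * phi(f) with phi(t) = 1/(1 - t), so
[x^n] f = 7^n * (1/n) [t^(n-1)] phi(t)^n = 7^n * (1/n) [t^(n-1)] (1 - t)^(-n) = 7^n * (1/n) C(2n - 2, n - 1) = 7^n * C_{n-1}.
For n = 16: C_15 = C(30, 15) / 16 = 155117520/16 = 9694845.
With the 7^16 = 33232930569601 factor, the coefficient is 33232930569601 * 9694845 = 322188110768043406845.

322188110768043406845


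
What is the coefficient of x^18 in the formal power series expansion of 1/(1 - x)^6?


The negative binomial / multiset identity is
1/(1 - x)^r = sum_{k>=0} C(k + r - 1, r - 1) x^k.
Here r = 6 and k = 18, so the coefficient is
C(18 + 5, 5) = C(23, 5)
= 33649

33649


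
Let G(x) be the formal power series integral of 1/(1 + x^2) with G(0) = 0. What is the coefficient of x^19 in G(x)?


1/(1 + x^2) = sum_{j>=0} (-1)^j x^(2j). Integrating termwise with G(0) = 0:
G(x) = sum_{j>=0} (-1)^j x^(2j+1) / (2j+1) = arctan(x).
Only odd powers are nonzero. For x^19 write 19 = 2*9 + 1, giving
(-1)^9 / 19 = -1/19 = -1/19.

-1/19


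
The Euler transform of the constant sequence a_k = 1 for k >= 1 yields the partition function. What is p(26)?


The Euler transform converts the sequence a_k = 1 into the number of integer partitions.
Using the recurrence or dynamic programming:
p(26) = 2436

2436


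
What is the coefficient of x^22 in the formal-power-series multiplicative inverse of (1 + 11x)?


The inverse is 1/(1 + 11x). Apply the geometric identity 1/(1 - y) = sum_{k>=0} y^k with y = -11x:
1/(1 + 11x) = sum_{k>=0} (-11)^k x^k.
So the coefficient of x^22 is (-11)^22 = 81402749386839761113321.

81402749386839761113321


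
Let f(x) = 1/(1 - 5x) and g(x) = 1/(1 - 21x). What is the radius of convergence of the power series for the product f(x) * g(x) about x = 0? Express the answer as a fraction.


The radius of 1/(1 - 5x) is 1/5 (nearest singularity at x = 1/5), and the radius of 1/(1 - 21x) is 1/21.
The product f(x)*g(x) = 1/((1 - 5x)(1 - 21x)) has singularities at both 1/5 and 1/21, so its radius of convergence is the distance to the nearest one:
min(1/5, 1/21) = 1/21.

1/21


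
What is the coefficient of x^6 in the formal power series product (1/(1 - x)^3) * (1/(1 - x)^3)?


Combine the factors: (1/(1 - x)^3) * (1/(1 - x)^3) = 1/(1 - x)^6.
Then use 1/(1 - x)^r = sum_{k>=0} C(k + r - 1, r - 1) x^k with r = 6 and k = 6:
C(11, 5) = 462.

462


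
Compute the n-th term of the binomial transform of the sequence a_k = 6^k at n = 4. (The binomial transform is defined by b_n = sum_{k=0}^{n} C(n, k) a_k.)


With a_k = 6^k, b_n = sum_{k=0}^{n} C(n, k) 6^k = (1 + 6)^n by the binomial theorem.
For n = 4: (1 + 6)^4 = 7^4 = 2401.

2401


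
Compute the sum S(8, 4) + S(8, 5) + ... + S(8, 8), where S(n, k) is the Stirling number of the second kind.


By definition, S(n, k) counts partitions of an n-set into exactly k nonempty blocks.
Computing row n = 8 for k = 4..8:
S(8, k): 1701, 1050, 266, 28, 1
Sum = 3046.

3046


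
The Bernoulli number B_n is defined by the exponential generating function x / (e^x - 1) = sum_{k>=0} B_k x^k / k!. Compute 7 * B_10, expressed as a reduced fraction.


Bernoulli numbers can also be computed recursively via B_0 = 1 and sum_{j=0}^{m} C(m+1, j) B_j = 0 for m >= 1. Odd-index Bernoulli numbers vanish for k >= 3.
Computing B_10 = 5/66, so 7 * B_10 = 7 * 5/66 = 35/66.

35/66


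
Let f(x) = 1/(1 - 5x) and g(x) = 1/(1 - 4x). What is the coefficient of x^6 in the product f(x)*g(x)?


The coefficient of x^n in f*g is the Cauchy product: sum_{k=0}^{n} a^k * b^(n-k).
With a=5, b=4, n=6:
sum_{k=0}^{6} 5^k * 4^(6-k)
= 61741

61741


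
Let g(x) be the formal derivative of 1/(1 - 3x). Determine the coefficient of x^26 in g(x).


Differentiate termwise: d/dx sum_{k>=0} 3^k x^k = sum_{k>=1} k 3^k x^(k-1) = sum_{j>=0} (j+1) 3^(j+1) x^j.
Equivalently, d/dx [1/(1 - 3x)] = 3/(1 - 3x)^2.
For j = 26: 27 * 3^27 = 27 * 7625597484987 = 205891132094649.

205891132094649


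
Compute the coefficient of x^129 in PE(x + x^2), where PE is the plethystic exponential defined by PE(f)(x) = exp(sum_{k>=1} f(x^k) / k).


With f(x) = x + x^2, the exponent is sum_{k>=1} (x^k + x^(2k)) / k = -ln(1 - x) - ln(1 - x^2). Exponentiating:
PE(x + x^2) = 1 / ((1 - x)(1 - x^2)).
This is the generating function for partitions of n into parts of size 1 or 2. The number of 2's can be any j in 0..64, and the rest are 1's, so
[x^129] = floor(129/2) + 1 = 65.

65


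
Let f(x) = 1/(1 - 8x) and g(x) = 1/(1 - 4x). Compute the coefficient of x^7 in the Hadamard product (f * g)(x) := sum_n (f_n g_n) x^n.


f has coefficients f_k = 8^k and g has coefficients g_k = 4^k, so the Hadamard product has coefficient (f*g)_k = 8^k * 4^k = 32^k.
For k = 7: 32^7 = 34359738368.

34359738368


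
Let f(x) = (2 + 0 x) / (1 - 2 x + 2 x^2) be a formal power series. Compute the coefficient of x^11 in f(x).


Write f(x) = sum_{k>=0} a_k x^k. Multiplying both sides by 1 - 2 x + 2 x^2 gives
(1 - 2 x + 2 x^2) sum_{k>=0} a_k x^k = 2 + 0 x.
Matching coefficients:
 x^0: a_0 = 2
 x^1: a_1 - 2 a_0 = 0  =>  a_1 = 2*2 + 0 = 4
 x^k (k >= 2): a_k = 2 a_{k-1} - 2 a_{k-2}.
Iterating: a_2 = 4, a_3 = 0, a_4 = -8, a_5 = -16, a_6 = -16, a_7 = 0, a_8 = 32, a_9 = 64, a_10 = 64, a_11 = 0.
So the coefficient of x^11 is 0.

0


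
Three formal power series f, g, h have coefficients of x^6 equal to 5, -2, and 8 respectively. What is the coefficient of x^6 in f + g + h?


Series addition is componentwise:
5 + -2 + 8
= 11

11


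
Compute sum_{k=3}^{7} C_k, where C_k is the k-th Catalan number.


C_3 through C_7: 5, 14, 42, 132, 429
Sum = 5 + 14 + 42 + 132 + 429
= 622

622


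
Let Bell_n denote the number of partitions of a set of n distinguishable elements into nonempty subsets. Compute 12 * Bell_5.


Bell_5 can be computed from the Bell triangle or from Dobinski's identity Bell_n = (1/e) * sum_{k>=0} k^n / k!.
Computing Bell_5 = 52.
Then 12 * 52 = 624.

624


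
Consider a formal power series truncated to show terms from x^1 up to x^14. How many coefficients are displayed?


From x^1 to x^14 inclusive, the count is 14 - 1 + 1 = 14.

14


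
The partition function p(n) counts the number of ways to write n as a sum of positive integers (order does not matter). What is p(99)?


Using the generating function prod_{k>=1} 1/(1-x^k), we compute p(99).
By dynamic programming over parts 1 through 99:
p(99) = 169229875

169229875


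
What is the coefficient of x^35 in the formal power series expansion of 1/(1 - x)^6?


The negative binomial / multiset identity is
1/(1 - x)^r = sum_{k>=0} C(k + r - 1, r - 1) x^k.
Here r = 6 and k = 35, so the coefficient is
C(35 + 5, 5) = C(40, 5)
= 658008

658008


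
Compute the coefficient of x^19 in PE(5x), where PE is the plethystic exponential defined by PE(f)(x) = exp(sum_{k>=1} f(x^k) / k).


With f(x) = 5x, the exponent is sum_{k>=1} 5 x^k / k = 5 * (-ln(1 - x)). Exponentiating:
PE(5x) = exp(-5 ln(1 - x)) = 1/(1 - x)^5.
By the negative binomial expansion, [x^n] 1/(1 - x)^5 = C(n + 4, 4).
For n = 19: C(23, 4) = 8855.

8855


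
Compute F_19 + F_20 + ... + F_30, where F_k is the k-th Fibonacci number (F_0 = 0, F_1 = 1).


Use the identity sum_{k=0}^{N} F_k = F_{N+2} - 1 (which follows from F_{k+2} - F_{k+1} = F_k). Then
sum_{k=19}^{30} F_k = (F_{32} - 1) - (F_{20} - 1) = F_{32} - F_{20}.
Computing: F_{32} = 2178309, F_{20} = 6765, so
Sum = 2178309 - 6765 = 2171544.

2171544


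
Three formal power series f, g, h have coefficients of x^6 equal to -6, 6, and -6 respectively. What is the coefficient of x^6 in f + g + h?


Series addition is componentwise:
-6 + 6 + -6
= -6

-6


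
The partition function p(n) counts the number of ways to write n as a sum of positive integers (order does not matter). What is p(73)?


Using the generating function prod_{k>=1} 1/(1-x^k), we compute p(73).
By dynamic programming over parts 1 through 73:
p(73) = 6185689

6185689


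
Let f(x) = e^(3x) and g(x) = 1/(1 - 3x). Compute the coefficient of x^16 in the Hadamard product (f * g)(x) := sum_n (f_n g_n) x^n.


Expanding: f_k = 3^k/k! (from e^(3x)) and g_k = 3^k (from 1/(1 - 3x)). So the Hadamard coefficient (f * g)_k = 3^k 3^k / k! = (9)^k / k!.
For k = 16: 9^16/16! = 1853020188851841/20922789888000 = 2541865828329/28700672000.

2541865828329/28700672000


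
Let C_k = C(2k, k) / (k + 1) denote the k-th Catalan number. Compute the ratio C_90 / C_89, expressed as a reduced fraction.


Using C_k = (2k)! / (k! (k+1)!), the ratio C_{k+1}/C_k simplifies to
C_{k+1}/C_k = [(2k+2)! / ((k+1)! (k+2)!)] * [k! (k+1)! / (2k)!]
 = (2k+2)(2k+1) / ((k+1)(k+2)) = 2(2k+1) / (k+2).
For k = 89: 2(2*89 + 1) / (89 + 2) = 358/91 = 358/91.

358/91


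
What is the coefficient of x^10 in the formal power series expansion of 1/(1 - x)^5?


The expansion 1/(1 - x)^r = sum_{k>=0} C(k + r - 1, r - 1) x^k follows from the multiset / negative-binomial theorem (or from repeated differentiation of the geometric series).
For r = 5 and k = 10:
C(14, 4) = 87178291200 / (24 * 3628800) = 1001.

1001


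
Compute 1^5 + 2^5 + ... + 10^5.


This power sum has a closed form given by Faulhaber's formula
sum_{k=1}^{m} k^p = (1 / (p + 1)) * sum_{j=0}^{p} C(p + 1, j) B_j m^(p + 1 - j),
but for small m direct computation is fastest:
1 + 32 + 243 + 1024 + 3125 + 7776 + 16807 + 32768 + 59049 + 100000 = 220825.

220825


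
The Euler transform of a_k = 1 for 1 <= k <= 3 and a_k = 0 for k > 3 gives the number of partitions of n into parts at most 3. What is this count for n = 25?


Partitions of 25 into parts at most 3:
Using generating function (1-x)^(-1)(1-x^2)^(-1)(1-x^3)^(-1),
the coefficient of x^25 = 65

65


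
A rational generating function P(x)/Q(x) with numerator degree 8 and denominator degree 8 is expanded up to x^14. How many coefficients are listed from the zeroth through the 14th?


Expanding up to x^14 gives the coefficients for x^0, x^1, ..., x^14.
That is 14 + 1 = 15 coefficients in total.

15


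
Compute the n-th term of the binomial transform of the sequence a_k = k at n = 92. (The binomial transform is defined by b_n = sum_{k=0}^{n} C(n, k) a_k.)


With a_k = k, b_n = sum_{k=0}^{n} C(n, k) k. Using k * C(n, k) = n * C(n-1, k-1) gives b_n = n * sum_{k>=1} C(n-1, k-1) = n * 2^(n-1).
For n = 92: 92 * 2^91 = 92 * 2475880078570760549798248448 = 227780967228509970581438857216.

227780967228509970581438857216


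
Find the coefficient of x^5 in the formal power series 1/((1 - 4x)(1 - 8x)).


By partial fractions or Cauchy convolution:
The coefficient equals sum_{k=0}^{5} 4^k * 8^(5-k).
= 64512

64512


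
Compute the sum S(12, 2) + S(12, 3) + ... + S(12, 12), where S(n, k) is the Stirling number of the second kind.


By definition, S(n, k) counts partitions of an n-set into exactly k nonempty blocks.
Computing row n = 12 for k = 2..12:
S(12, k): 2047, 86526, 611501, 1379400, 1323652, 627396, 159027, 22275, 1705, 66, 1
Sum = 4213596.

4213596


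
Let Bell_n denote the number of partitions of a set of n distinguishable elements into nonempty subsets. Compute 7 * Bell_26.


Bell_26 can be computed from the Bell triangle or from Dobinski's identity Bell_n = (1/e) * sum_{k>=0} k^n / k!.
Computing Bell_26 = 49631246523618756274.
Then 7 * 49631246523618756274 = 347418725665331293918.

347418725665331293918


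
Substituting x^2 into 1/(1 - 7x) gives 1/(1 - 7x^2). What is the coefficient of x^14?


The coefficient of x^(2m) in 1/(1 - 7x^2) is 7^m.
With n = 14 = 2*7, the coefficient is 7^7 = 823543.

823543


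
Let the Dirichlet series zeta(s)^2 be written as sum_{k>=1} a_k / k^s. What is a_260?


The Dirichlet convolution of the constant function 1 with itself gives (1 * 1)(k) = sum_{d | k} 1 = d(k), the number of positive divisors of k.
Since zeta(s) = sum_{k>=1} 1/k^s, we have zeta(s)^2 = sum_{k>=1} d(k)/k^s, so a_k = d(k).
For k = 260: the divisors are 1, 2, 4, 5, 10, 13, 20, 26, 52, 65, 130, 260.
Count = 12.

12


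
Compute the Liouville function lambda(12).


The Liouville function is lambda(k) = (-1)^Omega(k), where Omega(k) counts the prime factors of k with multiplicity.
Factoring: 12 = 2 * 2 * 3, so Omega(12) = 3.
lambda(12) = (-1)^3 = -1.

-1


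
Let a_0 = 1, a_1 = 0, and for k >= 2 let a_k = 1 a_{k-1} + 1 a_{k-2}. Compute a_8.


Iterating the recurrence forward:
a_0 = 1
a_1 = 0
a_2 = 1*0 + 1*1 = 1
a_3 = 1*1 + 1*0 = 1
a_4 = 1*1 + 1*1 = 2
a_5 = 1*2 + 1*1 = 3
a_6 = 1*3 + 1*2 = 5
a_7 = 1*5 + 1*3 = 8
a_8 = 1*8 + 1*5 = 13
So a_8 = 13.

13


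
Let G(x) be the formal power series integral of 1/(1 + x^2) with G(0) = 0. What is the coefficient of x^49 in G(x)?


1/(1 + x^2) = sum_{j>=0} (-1)^j x^(2j). Integrating termwise with G(0) = 0:
G(x) = sum_{j>=0} (-1)^j x^(2j+1) / (2j+1) = arctan(x).
Only odd powers are nonzero. For x^49 write 49 = 2*24 + 1, giving
(-1)^24 / 49 = 1/49 = 1/49.

1/49


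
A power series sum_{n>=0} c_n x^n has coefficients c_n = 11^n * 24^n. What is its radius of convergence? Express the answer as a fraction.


By the root test (Cauchy-Hadamard), the radius is R = 1 / limsup_n |c_n|^(1/n).
Here |c_n|^(1/n) = (11^n * 24^n)^(1/n) = 11 * 24 = 264 for all n.
So R = 1/264 = 1/264.

1/264


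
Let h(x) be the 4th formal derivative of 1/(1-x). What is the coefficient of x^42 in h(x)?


Differentiating 4 times: d^4/dx^4 [1/(1-x)] = 4!/(1-x)^5.
The expansion 1/(1-x)^5 = sum_{k>=0} C(k+4, 4) x^k, so the coefficient of x^n in 4!/(1-x)^5 is 4! * C(n+4, 4).
For n = 42: 24 * C(46, 4) = 24 * 163185 = 3916440

3916440


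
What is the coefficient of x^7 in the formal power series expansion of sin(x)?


The Maclaurin series is sin(t) = sum_{k>=0} (-1)^k t^(2k+1) / (2k+1)!, so substituting t = x, only odd powers of x are nonzero, with coefficient of x^(2k+1) equal to (-1)^k / (2k+1)!.
Write 7 = 2*3 + 1, giving the coefficient (-1)^3 / 7! = -1/5040 = -1/5040.

-1/5040


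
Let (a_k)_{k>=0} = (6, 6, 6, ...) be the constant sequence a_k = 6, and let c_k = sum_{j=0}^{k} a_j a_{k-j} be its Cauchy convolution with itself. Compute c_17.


Since a_j = 6 for all j >= 0, the convolution sum becomes
c_k = sum_{j=0}^{k} 6 * 6 = 36 * (k + 1).
Equivalently, the generating function of (a_k) is 6/(1 - x) and its square is 36/(1 - x)^2 = sum_{k>=0} 36(k + 1) x^k.
For k = 17: 36 * 18 = 648.

648


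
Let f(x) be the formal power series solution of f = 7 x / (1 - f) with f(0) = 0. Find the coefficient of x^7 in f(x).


Apply Lagrange inversion: f = 7 x * phi(f) with phi(t) = 1/(1 - t), so
[x^n] f = 7^n * (1/n) [t^(n-1)] phi(t)^n = 7^n * (1/n) [t^(n-1)] (1 - t)^(-n) = 7^n * (1/n) C(2n - 2, n - 1) = 7^n * C_{n-1}.
For n = 7: C_6 = C(12, 6) / 7 = 924/7 = 132.
With the 7^7 = 823543 factor, the coefficient is 823543 * 132 = 108707676.

108707676


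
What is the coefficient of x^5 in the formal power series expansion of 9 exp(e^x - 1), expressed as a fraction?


exp(e^x - 1) is the exponential generating function for the Bell numbers Bell_k: exp(e^x - 1) = sum_{k>=0} Bell_k x^k / k!.
So the coefficient of x^5 in 9 exp(e^x - 1) is 9 Bell_5 / 5!.
Computing: Bell_5 = 52 and 5! = 120, giving
9 * 52/120 = 39/10.

39/10


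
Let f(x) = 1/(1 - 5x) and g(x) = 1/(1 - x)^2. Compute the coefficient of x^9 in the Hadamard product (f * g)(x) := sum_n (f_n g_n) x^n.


f has coefficients f_k = 5^k. For g = 1/(1 - x)^2 the coefficient is g_k = C(k + 1, 1) = k + 1. The Hadamard coefficient is (f * g)_k = 5^k * (k + 1).
For k = 9: 5^9 * 10 = 1953125 * 10 = 19531250.

19531250


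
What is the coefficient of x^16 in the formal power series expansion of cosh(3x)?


The Maclaurin series is cosh(t) = sum_{m>=0} t^(2m) / (2m)!, so substituting t = 3x, only even powers of x are nonzero, with coefficient of x^(2m) equal to 3^(2m) / (2m)!.
For x^16 the coefficient is 3^16/16! = 43046721/20922789888000 = 59049/28700672000.

59049/28700672000


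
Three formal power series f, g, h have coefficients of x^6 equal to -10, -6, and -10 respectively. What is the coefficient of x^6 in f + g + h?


Series addition is componentwise:
-10 + -6 + -10
= -26

-26


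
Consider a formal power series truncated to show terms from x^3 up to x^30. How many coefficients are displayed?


From x^3 to x^30 inclusive, the count is 30 - 3 + 1 = 28.

28


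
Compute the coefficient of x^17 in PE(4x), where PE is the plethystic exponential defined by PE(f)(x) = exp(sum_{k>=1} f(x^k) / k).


With f(x) = 4x, the exponent is sum_{k>=1} 4 x^k / k = 4 * (-ln(1 - x)). Exponentiating:
PE(4x) = exp(-4 ln(1 - x)) = 1/(1 - x)^4.
By the negative binomial expansion, [x^n] 1/(1 - x)^4 = C(n + 3, 3).
For n = 17: C(20, 3) = 1140.

1140


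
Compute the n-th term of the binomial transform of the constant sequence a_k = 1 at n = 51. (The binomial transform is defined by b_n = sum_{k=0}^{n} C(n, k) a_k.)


With a_k = 1 for all k, b_n = sum_{k=0}^{n} C(n, k) = 2^n by the binomial theorem.
For n = 51: 2^51 = 2251799813685248.

2251799813685248


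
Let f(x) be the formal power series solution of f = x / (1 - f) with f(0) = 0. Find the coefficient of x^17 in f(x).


Apply Lagrange inversion: f = x * phi(f) with phi(t) = 1/(1 - t), so
[x^n] f = (1/n) [t^(n-1)] phi(t)^n = (1/n) [t^(n-1)] (1 - t)^(-n) = (1/n) C(2n - 2, n - 1) = C_{n-1}.
For n = 17: C_16 = C(32, 16) / 17 = 601080390/17 = 35357670 = 35357670.

35357670


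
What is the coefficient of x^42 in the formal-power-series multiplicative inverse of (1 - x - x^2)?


Let the inverse be f(x) = sum_{k>=0} a_k x^k. From f(x) * (1 - x - x^2) = 1 and matching coefficients:
 x^0: a_0 = 1.
 x^1: a_1 - a_0 = 0, so a_1 = 1.
 x^k (k >= 2): a_k - a_{k-1} - a_{k-2} = 0, i.e. a_k = a_{k-1} + a_{k-2}.
This is the Fibonacci-type recurrence shifted so that a_0 = a_1 = 1.
Iterating: a_0=1, a_1=1, a_2=2, a_3=3, a_4=5, a_5=8, a_6=13, a_7=21, a_8=34, a_9=55, ...
a_42 = 433494437.

433494437


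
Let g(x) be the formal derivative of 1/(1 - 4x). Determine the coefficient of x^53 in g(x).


Differentiate termwise: d/dx sum_{k>=0} 4^k x^k = sum_{k>=1} k 4^k x^(k-1) = sum_{j>=0} (j+1) 4^(j+1) x^j.
Equivalently, d/dx [1/(1 - 4x)] = 4/(1 - 4x)^2.
For j = 53: 54 * 4^54 = 54 * 324518553658426726783156020576256 = 17524001897555043246290425111117824.

17524001897555043246290425111117824


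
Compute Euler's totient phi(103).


phi(n) counts integers in [1, n] coprime to n. Using the multiplicative formula phi(n) = n * prod_{p | n} (1 - 1/p):
103 = 103, so
phi(103) = 103 * (1 - 1/103) = 102.

102


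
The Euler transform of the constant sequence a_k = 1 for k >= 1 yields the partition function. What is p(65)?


The Euler transform converts the sequence a_k = 1 into the number of integer partitions.
Using the recurrence or dynamic programming:
p(65) = 2012558

2012558


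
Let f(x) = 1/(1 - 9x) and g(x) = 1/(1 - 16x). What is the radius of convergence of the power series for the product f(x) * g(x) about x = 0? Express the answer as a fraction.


The radius of 1/(1 - 9x) is 1/9 (nearest singularity at x = 1/9), and the radius of 1/(1 - 16x) is 1/16.
The product f(x)*g(x) = 1/((1 - 9x)(1 - 16x)) has singularities at both 1/9 and 1/16, so its radius of convergence is the distance to the nearest one:
min(1/9, 1/16) = 1/16.

1/16


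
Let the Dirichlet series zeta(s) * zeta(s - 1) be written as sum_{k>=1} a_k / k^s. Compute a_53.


Convolution gives a_k = sum_{d | k} d * 1 = sum_{d | k} d = sigma(k), the sum of positive divisors of k.
For k = 53, the divisors are 1, 53, so
sigma(53) = 1 + 53 = 54.

54


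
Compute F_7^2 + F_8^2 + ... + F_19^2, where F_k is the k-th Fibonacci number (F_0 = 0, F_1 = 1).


There is a standard identity sum_{k=0}^{N} F_k^2 = F_N * F_{N+1} (proved inductively from the telescoping relation F_k^2 = F_k F_{k+1} - F_{k-1} F_k). Then
sum_{k=7}^{19} F_k^2 = F_19 F_20 - F_6 F_7.
Computing: F_19 = 4181, F_20 = 6765, F_6 = 8, F_7 = 13.
Sum = 4181 * 6765 - 8 * 13 = 28284361.

28284361


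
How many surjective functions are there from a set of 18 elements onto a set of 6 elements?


By inclusion-exclusion on which target elements are missed, the number of surjections from an n-set onto a k-set is
surj(n, k) = sum_{j=0}^{k} (-1)^j C(k, j) (k - j)^n.
Equivalently surj(n, k) = k! * S(n, k), where S(n, k) is the Stirling number of the second kind.
For n = 18, k = 6:
S(18, 6) = 110687251039, so
surj = 6! * 110687251039 = 720 * 110687251039 = 79694820748080.

79694820748080


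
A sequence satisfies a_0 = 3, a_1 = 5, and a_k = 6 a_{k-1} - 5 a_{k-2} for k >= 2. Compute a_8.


The characteristic equation is t^2 - 6 t + 5 = 0, with roots r_1 = 5 and r_2 = 1 (so c_1 = r_1 + r_2, c_2 = -r_1 r_2 as required).
One can use the closed form a_n = A r_1^n + B r_2^n, but direct iteration is more reliable:
a_0 = 3, a_1 = 5, a_2 = 15, a_3 = 65, a_4 = 315, a_5 = 1565, a_6 = 7815, a_7 = 39065, a_8 = 195315.
So a_8 = 195315.

195315


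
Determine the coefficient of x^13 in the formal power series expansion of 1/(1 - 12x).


The geometric series identity gives 1/(1 - c x) = sum_{k>=0} c^k x^k, so the coefficient of x^k is c^k.
Here c = 12 and k = 13.
Computing: 12^13 = 106993205379072

106993205379072


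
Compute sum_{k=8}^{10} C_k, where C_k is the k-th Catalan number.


C_8 through C_10: 1430, 4862, 16796
Sum = 1430 + 4862 + 16796
= 23088

23088


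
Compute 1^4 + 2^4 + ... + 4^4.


This power sum has a closed form given by Faulhaber's formula
sum_{k=1}^{m} k^p = (1 / (p + 1)) * sum_{j=0}^{p} C(p + 1, j) B_j m^(p + 1 - j),
but for small m direct computation is fastest:
1 + 16 + 81 + 256 = 354.

354


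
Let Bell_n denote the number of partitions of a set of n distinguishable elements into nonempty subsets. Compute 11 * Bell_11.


Bell_11 can be computed from the Bell triangle or from Dobinski's identity Bell_n = (1/e) * sum_{k>=0} k^n / k!.
Computing Bell_11 = 678570.
Then 11 * 678570 = 7464270.

7464270


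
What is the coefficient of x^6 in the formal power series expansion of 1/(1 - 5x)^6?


The general identity 1/(1 - c x)^r = sum_{k>=0} c^k C(k + r - 1, r - 1) x^k follows by substituting y = c x into 1/(1 - y)^r = sum_{k>=0} C(k + r - 1, r - 1) y^k.
For c = 5, r = 6, k = 6:
5^6 * C(11, 5) = 15625 * 462 = 7218750.

7218750


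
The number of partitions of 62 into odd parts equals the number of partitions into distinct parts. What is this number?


Computing partitions of 62 into odd parts (1, 3, 5, ...):
Using the generating function prod_{k>=0} 1/(1-x^(2k+1)),
the count is 13394

13394


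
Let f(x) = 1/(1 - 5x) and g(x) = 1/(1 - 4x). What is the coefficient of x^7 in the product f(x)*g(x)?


The coefficient of x^n in f*g is the Cauchy product: sum_{k=0}^{n} a^k * b^(n-k).
With a=5, b=4, n=7:
sum_{k=0}^{7} 5^k * 4^(7-k)
= 325089

325089
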